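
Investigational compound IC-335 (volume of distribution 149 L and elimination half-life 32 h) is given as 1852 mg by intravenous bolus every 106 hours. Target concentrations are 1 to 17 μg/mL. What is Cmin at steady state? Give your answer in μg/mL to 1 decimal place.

τ/t½ = 106/32 ≈ 3.3125, so fraction remaining f = (1/2)^(106/32) ≈ 0.1007.
At steady state, accumulation factor R = 1/(1 − e^(−kτ)) ≈ 1.1120.
Each bolus raises the concentration by D/Vd = 1852/149 ≈ 12.430 μg/mL.
Steady-state peak Cmax,ss = C₀·R ≈ 12.430 × 1.1120 ≈ 13.822 μg/mL.
One interval later, Cmin,ss = Cmax,ss·e^(−kτ) ≈ 13.822 × 0.1007 ≈ 1.392 μg/mL.
Trough 1.4 μg/mL vs MEC 1 μg/mL: adequate.

1.4 μg/mL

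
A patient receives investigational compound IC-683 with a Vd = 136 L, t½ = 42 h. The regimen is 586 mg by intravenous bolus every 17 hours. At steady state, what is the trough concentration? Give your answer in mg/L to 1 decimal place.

13.3 mg/L

Over one 17-h interval, 17/42 ≈ 0.40476 half-lives elapse, leaving f ≈ 0.7554 of each dose.
At steady state, accumulation factor R = 1/(1 − e^(−kτ)) ≈ 4.0883.
Each bolus raises the concentration by D/Vd = 586/136 ≈ 4.309 mg/L.
Steady-state peak Cmax,ss = C₀·R ≈ 4.309 × 4.0883 ≈ 17.616 mg/L.
Steady-state trough Cmin,ss = Cmax,ss·f ≈ 17.616 × 0.7554 ≈ 13.307 mg/L.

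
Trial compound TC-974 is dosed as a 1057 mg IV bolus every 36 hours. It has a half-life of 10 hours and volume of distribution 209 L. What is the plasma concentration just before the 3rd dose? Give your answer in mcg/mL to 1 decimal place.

f = (1/2)^(τ/t½) = (1/2)^(36/10) ≈ 0.0825.
C₀ = D/Vd = 1057/209 ≈ 5.057 mcg/mL.
Before the 3rd dose, 2 doses have been given. Superposition: Cmin = C₀·(f + f²).
≈ 5.057 × (0.0825 + 0.0068) ≈ 5.057 × 0.0893 ≈ 0.452 mcg/mL.

0.5 mcg/mL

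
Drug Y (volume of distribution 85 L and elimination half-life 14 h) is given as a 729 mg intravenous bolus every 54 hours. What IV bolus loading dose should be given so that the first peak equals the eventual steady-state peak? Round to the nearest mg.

783 mg

f = (1/2)^(54/14) ≈ 0.069006; accumulation ratio R = 1/(1−f) ≈ 1.07412.
Loading dose to hit Cmax,ss on first dose: D_load = D_maint·R ≈ 729 × 1.07412 ≈ 783.03 mg.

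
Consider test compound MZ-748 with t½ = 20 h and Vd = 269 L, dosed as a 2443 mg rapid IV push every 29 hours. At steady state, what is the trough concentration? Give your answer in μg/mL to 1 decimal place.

5.2 μg/mL

τ/t½ = 29/20 ≈ 1.45, so fraction remaining f = (1/2)^(29/20) ≈ 0.3660.
At steady state, accumulation factor R = 1/(1 − e^(−kτ)) ≈ 1.5773.
Single-dose peak C₀ = D/Vd = 2443/269 ≈ 9.082 μg/mL.
Steady-state peak Cmax,ss = C₀·R ≈ 9.082 × 1.5773 ≈ 14.325 μg/mL.
Steady-state trough Cmin,ss = Cmax,ss·f ≈ 14.325 × 0.3660 ≈ 5.243 μg/mL.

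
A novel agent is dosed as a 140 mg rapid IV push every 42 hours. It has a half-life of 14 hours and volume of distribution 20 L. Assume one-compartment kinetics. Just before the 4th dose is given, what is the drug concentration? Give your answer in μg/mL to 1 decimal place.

1.0 μg/mL

f = (1/2)^(τ/t½) = (1/2)^(42/14) ≈ 0.1250.
C₀ = D/Vd = 140/20 ≈ 7.000 μg/mL.
Before the 4th dose, 3 doses have been given. Superposition: Cmin = C₀·(f + f² + … + f^3).
≈ 7.000 × (0.1250 + 0.0156 + 0.0020) ≈ 7.000 × 0.1426 ≈ 0.998 μg/mL.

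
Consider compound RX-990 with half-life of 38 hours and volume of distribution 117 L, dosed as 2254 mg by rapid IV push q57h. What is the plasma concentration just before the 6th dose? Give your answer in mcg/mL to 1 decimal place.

10.5 mcg/mL

f = (1/2)^(τ/t½) = (1/2)^(57/38) ≈ 0.3536.
C₀ = D/Vd = 2254/117 ≈ 19.265 mcg/mL.
Before the 6th dose, 5 doses have been given. Superposition: Cmin = C₀·(f + f² + … + f^5).
≈ 19.265 × (0.3536 + 0.1250 + 0.0442 + 0.0156 + 0.0055) ≈ 19.265 × 0.5439 ≈ 10.478 mcg/mL.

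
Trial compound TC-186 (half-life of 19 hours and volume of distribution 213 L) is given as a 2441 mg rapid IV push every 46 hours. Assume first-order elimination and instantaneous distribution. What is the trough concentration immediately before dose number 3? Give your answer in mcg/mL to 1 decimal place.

2.5 mcg/mL

f = (1/2)^(τ/t½) = (1/2)^(46/19) ≈ 0.1867.
C₀ = D/Vd = 2441/213 ≈ 11.460 mcg/mL.
Before the 3rd dose, 2 doses have been given. Superposition: Cmin = C₀·(f + f²).
≈ 11.460 × (0.1867 + 0.0349) ≈ 11.460 × 0.2216 ≈ 2.540 mcg/mL.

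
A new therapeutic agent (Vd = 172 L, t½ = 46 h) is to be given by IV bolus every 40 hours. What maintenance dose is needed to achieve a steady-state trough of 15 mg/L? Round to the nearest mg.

2134 mg

τ/t½ = 40/46 ≈ 0.86957, so f = (1/2)^(40/46) ≈ 0.547312.
Cmin,ss = (D/Vd)·f/(1−f), so D = Cmin,ss·Vd·(1−f)/f.
D = 15 × 172 × (1−f)/f ≈ 15 × 172 × 0.82711 ≈ 2133.94 mg.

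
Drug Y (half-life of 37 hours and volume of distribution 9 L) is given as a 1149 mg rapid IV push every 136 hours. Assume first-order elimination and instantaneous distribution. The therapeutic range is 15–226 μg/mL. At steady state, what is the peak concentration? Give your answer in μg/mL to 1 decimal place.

k = ln2/t½ = ln2/37 ≈ 0.018734 h⁻¹; fraction remaining f = e^(−kτ) = e^(−0.018734×136) ≈ 0.0783.
At steady state, accumulation factor R = 1/(1 − e^(−kτ)) ≈ 1.0850.
Each bolus raises the concentration by D/Vd = 1149/9 ≈ 127.667 μg/mL.
Steady-state peak Cmax,ss = C₀·R ≈ 127.667 × 1.0850 ≈ 138.519 μg/mL.
Peak 138.5 μg/mL vs MTC 226 μg/mL: below toxic threshold.

138.5 μg/mL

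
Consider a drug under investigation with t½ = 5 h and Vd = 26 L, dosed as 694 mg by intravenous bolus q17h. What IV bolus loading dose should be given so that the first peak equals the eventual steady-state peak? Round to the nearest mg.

767 mg

f = (1/2)^(17/5) ≈ 0.094732; accumulation ratio R = 1/(1−f) ≈ 1.10465.
Loading dose to hit Cmax,ss on first dose: D_load = D_maint·R ≈ 694 × 1.10465 ≈ 766.63 mg.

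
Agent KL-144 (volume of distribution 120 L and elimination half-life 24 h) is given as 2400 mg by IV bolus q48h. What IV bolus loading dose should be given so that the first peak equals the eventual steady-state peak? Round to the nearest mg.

3200 mg

f = (1/2)^(48/24) ≈ 0.250000; accumulation ratio R = 1/(1−f) ≈ 1.33333.
Loading dose to hit Cmax,ss on first dose: D_load = D_maint·R ≈ 2400 × 1.33333 ≈ 3199.99 mg.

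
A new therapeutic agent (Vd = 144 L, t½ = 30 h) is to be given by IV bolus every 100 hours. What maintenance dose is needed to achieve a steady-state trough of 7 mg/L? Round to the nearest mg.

τ/t½ = 100/30 ≈ 3.3333, so f = (1/2)^(100/30) ≈ 0.099213.
Cmin,ss = (D/Vd)·f/(1−f), so D = Cmin,ss·Vd·(1−f)/f.
D = 7 × 144 × (1−f)/f ≈ 7 × 144 × 9.07932 ≈ 9151.95 mg.

9152 mg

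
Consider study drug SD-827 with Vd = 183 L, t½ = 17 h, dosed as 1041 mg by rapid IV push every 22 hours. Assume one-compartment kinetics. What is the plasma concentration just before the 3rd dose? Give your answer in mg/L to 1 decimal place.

f = (1/2)^(τ/t½) = (1/2)^(22/17) ≈ 0.4078.
C₀ = D/Vd = 1041/183 ≈ 5.689 mg/L.
Before the 3rd dose, 2 doses have been given. Superposition: Cmin = C₀·(f + f²).
≈ 5.689 × (0.4078 + 0.1663) ≈ 5.689 × 0.5741 ≈ 3.266 mg/L.

3.3 mg/L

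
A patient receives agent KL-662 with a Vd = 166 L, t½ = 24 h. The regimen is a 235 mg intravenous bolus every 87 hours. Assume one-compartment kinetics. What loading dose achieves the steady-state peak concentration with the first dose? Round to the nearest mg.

f = (1/2)^(87/24) ≈ 0.081052; accumulation ratio R = 1/(1−f) ≈ 1.08820.
Loading dose to hit Cmax,ss on first dose: D_load = D_maint·R ≈ 235 × 1.08820 ≈ 255.73 mg.

256 mg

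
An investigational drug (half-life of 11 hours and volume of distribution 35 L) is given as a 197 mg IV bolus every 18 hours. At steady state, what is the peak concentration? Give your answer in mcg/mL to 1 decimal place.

τ/t½ = 18/11 ≈ 1.6364, so fraction remaining f = (1/2)^(18/11) ≈ 0.3217.
Accumulation ratio R = 1/(1 − f) ≈ 1/0.6783 ≈ 1.4743.
Each bolus raises the concentration by D/Vd = 197/35 ≈ 5.629 mcg/mL.
Cmax,ss = C₀/(1 − f) ≈ 5.629/0.6783 ≈ 8.299 mcg/mL.

8.3 mcg/mL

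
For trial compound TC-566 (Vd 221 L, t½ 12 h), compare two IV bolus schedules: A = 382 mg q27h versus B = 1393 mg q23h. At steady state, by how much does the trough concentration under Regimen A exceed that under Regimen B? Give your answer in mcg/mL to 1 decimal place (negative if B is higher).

-1.8 mcg/mL

Regimen A: f = (1/2)^(27/12) ≈ 0.2102; Cmin,ss = (382/221)·f/(1−f) ≈ 0.460 mcg/mL.
Regimen B: f = (1/2)^(23/12) ≈ 0.2649; Cmin,ss = (1393/221)·f/(1−f) ≈ 2.271 mcg/mL.
Difference ≈ 0.460 − 2.271 ≈ -1.811 mcg/mL.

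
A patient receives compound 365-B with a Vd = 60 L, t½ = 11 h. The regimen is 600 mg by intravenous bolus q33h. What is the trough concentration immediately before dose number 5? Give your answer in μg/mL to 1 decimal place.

1.4 μg/mL

f = (1/2)^(τ/t½) = (1/2)^(33/11) ≈ 0.1250.
C₀ = D/Vd = 600/60 ≈ 10.000 μg/mL.
Before the 5th dose, 4 doses have been given. Superposition: Cmin = C₀·(f + f² + … + f^4).
≈ 10.000 × (0.1250 + 0.0156 + 0.0020 + 0.0002) ≈ 10.000 × 0.1428 ≈ 1.428 μg/mL.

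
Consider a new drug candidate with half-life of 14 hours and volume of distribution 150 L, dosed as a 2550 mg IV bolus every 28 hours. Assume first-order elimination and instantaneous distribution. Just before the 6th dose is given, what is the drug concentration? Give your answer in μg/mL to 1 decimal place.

5.7 μg/mL

f = (1/2)^(τ/t½) = (1/2)^(28/14) ≈ 0.2500.
C₀ = D/Vd = 2550/150 ≈ 17.000 μg/mL.
Before the 6th dose, 5 doses have been given. Superposition: Cmin = C₀·(f + f² + … + f^5).
≈ 17.000 × (0.2500 + 0.0625 + 0.0156 + 0.0039 + 0.0010) ≈ 17.000 × 0.3330 ≈ 5.661 μg/mL.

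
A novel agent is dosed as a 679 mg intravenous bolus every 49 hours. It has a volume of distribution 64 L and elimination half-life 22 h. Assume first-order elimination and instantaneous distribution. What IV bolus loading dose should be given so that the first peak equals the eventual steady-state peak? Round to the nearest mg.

863 mg

f = (1/2)^(49/22) ≈ 0.213562; accumulation ratio R = 1/(1−f) ≈ 1.27156.
Loading dose to hit Cmax,ss on first dose: D_load = D_maint·R ≈ 679 × 1.27156 ≈ 863.39 mg.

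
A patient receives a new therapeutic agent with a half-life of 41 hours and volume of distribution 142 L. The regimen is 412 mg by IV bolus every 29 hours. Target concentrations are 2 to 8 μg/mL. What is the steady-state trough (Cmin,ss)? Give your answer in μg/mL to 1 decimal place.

k = ln2/t½ = ln2/41 ≈ 0.016906 h⁻¹; fraction remaining f = e^(−kτ) = e^(−0.016906×29) ≈ 0.6125.
Accumulation ratio R = 1/(1 − f) ≈ 1/0.3875 ≈ 2.5806.
Each bolus raises the concentration by D/Vd = 412/142 ≈ 2.901 μg/mL.
Cmax,ss = C₀/(1 − f) ≈ 2.901/0.3875 ≈ 7.486 μg/mL.
Steady-state trough Cmin,ss = Cmax,ss·f ≈ 7.486 × 0.6125 ≈ 4.585 μg/mL.
Trough 4.6 μg/mL vs MEC 2 μg/mL: adequate.

4.6 μg/mL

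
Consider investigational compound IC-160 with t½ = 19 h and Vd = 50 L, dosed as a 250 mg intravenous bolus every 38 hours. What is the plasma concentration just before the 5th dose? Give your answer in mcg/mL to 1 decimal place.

1.7 mcg/mL

f = (1/2)^(τ/t½) = (1/2)^(38/19) ≈ 0.2500.
C₀ = D/Vd = 250/50 ≈ 5.000 mcg/mL.
Before the 5th dose, 4 doses have been given. Superposition: Cmin = C₀·(f + f² + … + f^4).
≈ 5.000 × (0.2500 + 0.0625 + 0.0156 + 0.0039) ≈ 5.000 × 0.3320 ≈ 1.660 mcg/mL.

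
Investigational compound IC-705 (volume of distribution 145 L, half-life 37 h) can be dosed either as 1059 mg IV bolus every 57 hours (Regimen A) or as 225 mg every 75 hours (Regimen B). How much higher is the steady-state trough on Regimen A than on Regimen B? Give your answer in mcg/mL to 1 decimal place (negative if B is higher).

Regimen A: f = (1/2)^(57/37) ≈ 0.3438; Cmin,ss = (1059/145)·f/(1−f) ≈ 3.826 mcg/mL.
Regimen B: f = (1/2)^(75/37) ≈ 0.2454; Cmin,ss = (225/145)·f/(1−f) ≈ 0.505 mcg/mL.
Difference ≈ 3.826 − 0.505 ≈ 3.321 mcg/mL.

3.3 mcg/mL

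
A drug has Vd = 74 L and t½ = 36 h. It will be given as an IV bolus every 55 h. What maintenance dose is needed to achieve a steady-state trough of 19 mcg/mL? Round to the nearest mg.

2648 mg

τ/t½ = 55/36 ≈ 1.5278, so f = (1/2)^(55/36) ≈ 0.346811.
Cmin,ss = (D/Vd)·f/(1−f), so D = Cmin,ss·Vd·(1−f)/f.
D = 19 × 74 × (1−f)/f ≈ 19 × 74 × 1.88341 ≈ 2648.07 mg.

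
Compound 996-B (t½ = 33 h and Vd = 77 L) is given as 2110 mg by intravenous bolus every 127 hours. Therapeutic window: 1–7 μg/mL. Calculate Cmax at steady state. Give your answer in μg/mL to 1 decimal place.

29.4 μg/mL

τ/t½ = 127/33 ≈ 3.8485, so fraction remaining f = (1/2)^(127/33) ≈ 0.0694.
At steady state, accumulation factor R = 1/(1 − e^(−kτ)) ≈ 1.0746.
Single-dose peak C₀ = D/Vd = 2110/77 ≈ 27.403 μg/mL.
Steady-state peak Cmax,ss = C₀·R ≈ 27.403 × 1.0746 ≈ 29.447 μg/mL.
Peak 29.4 μg/mL vs MTC 7 μg/mL: exceeds toxic threshold.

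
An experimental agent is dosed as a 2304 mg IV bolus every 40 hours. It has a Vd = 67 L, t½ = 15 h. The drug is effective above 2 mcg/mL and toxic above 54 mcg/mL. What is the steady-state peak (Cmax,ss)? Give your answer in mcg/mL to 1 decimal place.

Over one 40-h interval, 40/15 ≈ 2.6667 half-lives elapse, leaving f ≈ 0.1575 of each dose.
Accumulation ratio R = 1/(1 − f) ≈ 1/0.8425 ≈ 1.1869.
Each bolus raises the concentration by D/Vd = 2304/67 ≈ 34.388 mcg/mL.
Steady-state peak Cmax,ss = C₀·R ≈ 34.388 × 1.1869 ≈ 40.815 mcg/mL.
Peak 40.8 mcg/mL vs MTC 54 mcg/mL: below toxic threshold.

40.8 mcg/mL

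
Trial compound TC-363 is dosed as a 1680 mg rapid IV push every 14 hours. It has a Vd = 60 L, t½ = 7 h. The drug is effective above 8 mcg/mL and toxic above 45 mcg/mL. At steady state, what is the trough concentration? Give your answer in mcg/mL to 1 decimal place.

τ = 14 h = 2 half-lives, so f = (1/2)^2 = 0.25.
At steady state, R = 1/(1 − 0.25) = 4/3.
Single-dose peak C₀ = D/Vd = 1680/60 = 28 mcg/mL.
Steady-state peak Cmax,ss = C₀·R = 28 × 4/3 ≈ 37.333 mcg/mL.
Steady-state trough Cmin,ss = Cmax,ss·f ≈ 37.333 × 0.25 ≈ 9.333 mcg/mL.
Trough 9.3 mcg/mL vs MEC 8 mcg/mL: adequate.

9.3 mcg/mL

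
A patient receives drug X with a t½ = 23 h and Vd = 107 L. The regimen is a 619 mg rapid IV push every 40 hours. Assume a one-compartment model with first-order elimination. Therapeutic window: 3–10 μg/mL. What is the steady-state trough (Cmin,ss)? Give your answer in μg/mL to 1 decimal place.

τ/t½ = 40/23 ≈ 1.7391, so fraction remaining f = (1/2)^(40/23) ≈ 0.2996.
At steady state, accumulation factor R = 1/(1 − e^(−kτ)) ≈ 1.4278.
Single-dose peak C₀ = D/Vd = 619/107 ≈ 5.785 μg/mL.
Steady-state peak Cmax,ss = C₀·R ≈ 5.785 × 1.4278 ≈ 8.260 μg/mL.
Steady-state trough Cmin,ss = Cmax,ss·f ≈ 8.260 × 0.2996 ≈ 2.475 μg/mL.
Trough 2.5 μg/mL vs MEC 3 μg/mL: subtherapeutic.

2.5 μg/mL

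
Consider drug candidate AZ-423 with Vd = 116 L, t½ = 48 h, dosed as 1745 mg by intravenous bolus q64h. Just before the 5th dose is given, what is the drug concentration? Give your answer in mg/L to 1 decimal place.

f = (1/2)^(τ/t½) = (1/2)^(64/48) ≈ 0.3969.
C₀ = D/Vd = 1745/116 ≈ 15.043 mg/L.
Before the 5th dose, 4 doses have been given. Superposition: Cmin = C₀·(f + f² + … + f^4).
≈ 15.043 × (0.3969 + 0.1575 + 0.0625 + 0.0248) ≈ 15.043 × 0.6417 ≈ 9.653 mg/L.

9.7 mg/L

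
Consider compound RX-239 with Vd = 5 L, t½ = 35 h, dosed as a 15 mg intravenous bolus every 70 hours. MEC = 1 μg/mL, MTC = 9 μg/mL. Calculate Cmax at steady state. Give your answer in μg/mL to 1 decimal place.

τ = 70 h = 2 half-lives, so f = (1/2)^2 = 0.25.
Accumulation ratio R = 1/(1 − f) = 1/0.75 = 4/3.
Single-dose peak C₀ = D/Vd = 15/5 = 3 μg/mL.
Steady-state peak Cmax,ss = C₀·R = 3 × 4/3 ≈ 4.000 μg/mL.
Peak 4.0 μg/mL vs MTC 9 μg/mL: below toxic threshold.

4.0 μg/mL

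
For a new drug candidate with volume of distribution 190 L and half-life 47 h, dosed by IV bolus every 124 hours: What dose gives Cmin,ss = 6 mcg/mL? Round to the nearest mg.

τ/t½ = 124/47 ≈ 2.6383, so f = (1/2)^(124/47) ≈ 0.160618.
Cmin,ss = (D/Vd)·f/(1−f), so D = Cmin,ss·Vd·(1−f)/f.
D = 6 × 190 × (1−f)/f ≈ 6 × 190 × 5.22595 ≈ 5957.58 mg.

5958 mg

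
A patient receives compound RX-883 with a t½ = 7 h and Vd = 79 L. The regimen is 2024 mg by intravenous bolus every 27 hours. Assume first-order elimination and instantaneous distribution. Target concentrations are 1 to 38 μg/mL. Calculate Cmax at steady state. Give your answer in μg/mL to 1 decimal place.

27.5 μg/mL

k = ln2/t½ = ln2/7 ≈ 0.099021 h⁻¹; fraction remaining f = e^(−kτ) = e^(−0.099021×27) ≈ 0.0690.
Accumulation ratio R = 1/(1 − f) ≈ 1/0.9310 ≈ 1.0741.
Single-dose peak C₀ = D/Vd = 2024/79 ≈ 25.620 μg/mL.
Steady-state peak Cmax,ss = C₀·R ≈ 25.620 × 1.0741 ≈ 27.518 μg/mL.
Peak 27.5 μg/mL vs MTC 38 μg/mL: below toxic threshold.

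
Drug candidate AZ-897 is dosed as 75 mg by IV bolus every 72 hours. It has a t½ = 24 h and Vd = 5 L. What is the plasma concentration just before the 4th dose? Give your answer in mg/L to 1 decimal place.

f = (1/2)^(τ/t½) = (1/2)^(72/24) ≈ 0.1250.
C₀ = D/Vd = 75/5 ≈ 15.000 mg/L.
Before the 4th dose, 3 doses have been given. Superposition: Cmin = C₀·(f + f² + … + f^3).
≈ 15.000 × (0.1250 + 0.0156 + 0.0020) ≈ 15.000 × 0.1426 ≈ 2.139 mg/L.

2.1 mg/L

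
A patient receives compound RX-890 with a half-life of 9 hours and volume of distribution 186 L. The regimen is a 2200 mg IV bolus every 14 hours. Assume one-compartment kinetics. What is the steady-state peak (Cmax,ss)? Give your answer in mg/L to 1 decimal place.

τ/t½ = 14/9 ≈ 1.5556, so fraction remaining f = (1/2)^(14/9) ≈ 0.3402.
At steady state, accumulation factor R = 1/(1 − e^(−kτ)) ≈ 1.5156.
Single-dose peak C₀ = D/Vd = 2200/186 ≈ 11.828 mg/L.
Steady-state peak Cmax,ss = C₀·R ≈ 11.828 × 1.5156 ≈ 17.927 mg/L.

17.9 mg/L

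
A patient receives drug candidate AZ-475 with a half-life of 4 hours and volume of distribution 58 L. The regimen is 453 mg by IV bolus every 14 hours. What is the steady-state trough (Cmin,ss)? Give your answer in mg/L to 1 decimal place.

τ/t½ = 14/4 ≈ 3.5, so fraction remaining f = (1/2)^(14/4) ≈ 0.0884.
At steady state, accumulation factor R = 1/(1 − e^(−kτ)) ≈ 1.0970.
Each bolus raises the concentration by D/Vd = 453/58 ≈ 7.810 mg/L.
Cmax,ss = C₀/(1 − f) ≈ 7.810/0.9116 ≈ 8.567 mg/L.
One interval later, Cmin,ss = Cmax,ss·e^(−kτ) ≈ 8.567 × 0.0884 ≈ 0.757 mg/L.

0.8 mg/L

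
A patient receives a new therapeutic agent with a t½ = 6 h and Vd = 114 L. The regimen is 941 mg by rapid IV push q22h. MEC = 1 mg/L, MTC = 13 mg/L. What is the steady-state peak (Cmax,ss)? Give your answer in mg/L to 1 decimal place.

9.0 mg/L

k = ln2/t½ = ln2/6 ≈ 0.115525 h⁻¹; fraction remaining f = e^(−kτ) = e^(−0.115525×22) ≈ 0.0787.
Accumulation ratio R = 1/(1 − f) ≈ 1/0.9213 ≈ 1.0854.
Each bolus raises the concentration by D/Vd = 941/114 ≈ 8.254 mg/L.
Steady-state peak Cmax,ss = C₀·R ≈ 8.254 × 1.0854 ≈ 8.959 mg/L.
Peak 9.0 mg/L vs MTC 13 mg/L: below toxic threshold.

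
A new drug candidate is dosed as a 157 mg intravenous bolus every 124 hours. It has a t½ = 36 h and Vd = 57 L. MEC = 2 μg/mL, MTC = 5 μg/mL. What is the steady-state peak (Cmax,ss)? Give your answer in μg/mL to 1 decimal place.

3.0 μg/mL

τ/t½ = 124/36 ≈ 3.4444, so fraction remaining f = (1/2)^(124/36) ≈ 0.0919.
Accumulation ratio R = 1/(1 − f) ≈ 1/0.9081 ≈ 1.1012.
Each bolus raises the concentration by D/Vd = 157/57 ≈ 2.754 μg/mL.
Steady-state peak Cmax,ss = C₀·R ≈ 2.754 × 1.1012 ≈ 3.033 μg/mL.
Peak 3.0 μg/mL vs MTC 5 μg/mL: below toxic threshold.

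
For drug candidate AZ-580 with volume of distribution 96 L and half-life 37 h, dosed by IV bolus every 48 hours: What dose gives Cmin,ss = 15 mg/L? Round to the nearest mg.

2099 mg

τ/t½ = 48/37 ≈ 1.2973, so f = (1/2)^(48/37) ≈ 0.406888.
Cmin,ss = (D/Vd)·f/(1−f), so D = Cmin,ss·Vd·(1−f)/f.
D = 15 × 96 × (1−f)/f ≈ 15 × 96 × 1.45768 ≈ 2099.06 mg.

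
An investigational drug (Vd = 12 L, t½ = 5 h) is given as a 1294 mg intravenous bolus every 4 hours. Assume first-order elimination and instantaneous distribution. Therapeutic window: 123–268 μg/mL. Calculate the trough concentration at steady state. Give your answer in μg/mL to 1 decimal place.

145.5 μg/mL

Over one 4-h interval, 4/5 ≈ 0.8 half-lives elapse, leaving f ≈ 0.5743 of each dose.
Accumulation ratio R = 1/(1 − f) ≈ 1/0.4257 ≈ 2.3491.
Single-dose peak C₀ = D/Vd = 1294/12 ≈ 107.833 μg/mL.
Cmax,ss = C₀/(1 − f) ≈ 107.833/0.4257 ≈ 253.307 μg/mL.
Steady-state trough Cmin,ss = Cmax,ss·f ≈ 253.307 × 0.5743 ≈ 145.474 μg/mL.
Trough 145.5 μg/mL vs MEC 123 μg/mL: adequate.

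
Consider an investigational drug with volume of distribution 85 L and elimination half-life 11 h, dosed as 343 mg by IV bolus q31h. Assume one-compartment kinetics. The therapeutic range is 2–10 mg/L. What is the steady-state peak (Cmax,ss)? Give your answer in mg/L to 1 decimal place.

k = ln2/t½ = ln2/11 ≈ 0.063013 h⁻¹; fraction remaining f = e^(−kτ) = e^(−0.063013×31) ≈ 0.1418.
At steady state, accumulation factor R = 1/(1 − e^(−kτ)) ≈ 1.1652.
Single-dose peak C₀ = D/Vd = 343/85 ≈ 4.035 mg/L.
Steady-state peak Cmax,ss = C₀·R ≈ 4.035 × 1.1652 ≈ 4.702 mg/L.
Peak 4.7 mg/L vs MTC 10 mg/L: below toxic threshold.

4.7 mg/L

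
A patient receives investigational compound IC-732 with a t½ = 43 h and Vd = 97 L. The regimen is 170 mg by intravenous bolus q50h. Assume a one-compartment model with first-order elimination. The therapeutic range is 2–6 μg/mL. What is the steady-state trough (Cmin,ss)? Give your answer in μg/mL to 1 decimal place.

1.4 μg/mL

k = ln2/t½ = ln2/43 ≈ 0.016120 h⁻¹; fraction remaining f = e^(−kτ) = e^(−0.016120×50) ≈ 0.4466.
Accumulation ratio R = 1/(1 − f) ≈ 1/0.5534 ≈ 1.8070.
Each bolus raises the concentration by D/Vd = 170/97 ≈ 1.753 μg/mL.
Steady-state peak Cmax,ss = C₀·R ≈ 1.753 × 1.8070 ≈ 3.168 μg/mL.
One interval later, Cmin,ss = Cmax,ss·e^(−kτ) ≈ 3.168 × 0.4466 ≈ 1.415 μg/mL.
Trough 1.4 μg/mL vs MEC 2 μg/mL: subtherapeutic.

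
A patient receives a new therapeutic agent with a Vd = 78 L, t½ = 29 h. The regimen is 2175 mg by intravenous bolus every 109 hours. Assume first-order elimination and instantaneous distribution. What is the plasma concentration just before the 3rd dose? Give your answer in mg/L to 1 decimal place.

f = (1/2)^(τ/t½) = (1/2)^(109/29) ≈ 0.0739.
C₀ = D/Vd = 2175/78 ≈ 27.885 mg/L.
Before the 3rd dose, 2 doses have been given. Superposition: Cmin = C₀·(f + f²).
≈ 27.885 × (0.0739 + 0.0055) ≈ 27.885 × 0.0794 ≈ 2.214 mg/L.

2.2 mg/L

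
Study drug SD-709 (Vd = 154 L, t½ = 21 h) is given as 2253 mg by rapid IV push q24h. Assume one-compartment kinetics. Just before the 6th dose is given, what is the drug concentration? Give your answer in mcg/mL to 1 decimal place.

11.9 mcg/mL

f = (1/2)^(τ/t½) = (1/2)^(24/21) ≈ 0.4529.
C₀ = D/Vd = 2253/154 ≈ 14.630 mcg/mL.
Before the 6th dose, 5 doses have been given. Superposition: Cmin = C₀·(f + f² + … + f^5).
≈ 14.630 × (0.4529 + 0.2051 + 0.0929 + 0.0421 + 0.0191) ≈ 14.630 × 0.8121 ≈ 11.881 mcg/mL.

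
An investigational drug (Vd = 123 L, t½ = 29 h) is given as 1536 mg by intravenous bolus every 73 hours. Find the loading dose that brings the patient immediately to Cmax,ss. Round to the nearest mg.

1861 mg

f = (1/2)^(73/29) ≈ 0.174677; accumulation ratio R = 1/(1−f) ≈ 1.21165.
Loading dose to hit Cmax,ss on first dose: D_load = D_maint·R ≈ 1536 × 1.21165 ≈ 1861.09 mg.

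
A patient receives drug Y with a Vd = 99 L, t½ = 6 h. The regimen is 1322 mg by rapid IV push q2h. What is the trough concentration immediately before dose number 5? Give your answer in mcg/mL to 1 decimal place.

31.0 mcg/mL

f = (1/2)^(τ/t½) = (1/2)^(2/6) ≈ 0.7937.
C₀ = D/Vd = 1322/99 ≈ 13.354 mcg/mL.
Before the 5th dose, 4 doses have been given. Superposition: Cmin = C₀·(f + f² + … + f^4).
≈ 13.354 × (0.7937 + 0.6300 + 0.5000 + 0.3968) ≈ 13.354 × 2.3205 ≈ 30.988 mcg/mL.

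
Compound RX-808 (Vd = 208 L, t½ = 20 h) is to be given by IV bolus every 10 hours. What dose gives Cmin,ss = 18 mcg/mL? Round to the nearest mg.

1551 mg

τ/t½ = 10/20 ≈ 0.5, so f = (1/2)^(10/20) ≈ 0.707107.
Cmin,ss = (D/Vd)·f/(1−f), so D = Cmin,ss·Vd·(1−f)/f.
D = 18 × 208 × (1−f)/f ≈ 18 × 208 × 0.41421 ≈ 1550.80 mg.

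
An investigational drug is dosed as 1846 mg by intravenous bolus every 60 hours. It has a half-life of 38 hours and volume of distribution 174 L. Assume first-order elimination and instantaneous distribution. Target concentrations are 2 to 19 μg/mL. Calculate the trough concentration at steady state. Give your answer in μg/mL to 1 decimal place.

Over one 60-h interval, 60/38 ≈ 1.5789 half-lives elapse, leaving f ≈ 0.3347 of each dose.
Accumulation ratio R = 1/(1 − f) ≈ 1/0.6653 ≈ 1.5031.
Single-dose peak C₀ = D/Vd = 1846/174 ≈ 10.609 μg/mL.
Steady-state peak Cmax,ss = C₀·R ≈ 10.609 × 1.5031 ≈ 15.946 μg/mL.
Steady-state trough Cmin,ss = Cmax,ss·f ≈ 15.946 × 0.3347 ≈ 5.337 μg/mL.
Trough 5.3 μg/mL vs MEC 2 μg/mL: adequate.

5.3 μg/mL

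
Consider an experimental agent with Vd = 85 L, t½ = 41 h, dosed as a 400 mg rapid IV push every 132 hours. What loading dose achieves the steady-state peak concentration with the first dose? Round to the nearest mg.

448 mg

f = (1/2)^(132/41) ≈ 0.107357; accumulation ratio R = 1/(1−f) ≈ 1.12027.
Loading dose to hit Cmax,ss on first dose: D_load = D_maint·R ≈ 400 × 1.12027 ≈ 448.11 mg.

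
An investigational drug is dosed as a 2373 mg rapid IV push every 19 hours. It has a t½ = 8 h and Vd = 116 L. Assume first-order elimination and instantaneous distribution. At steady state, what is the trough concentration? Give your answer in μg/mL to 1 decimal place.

τ/t½ = 19/8 ≈ 2.375, so fraction remaining f = (1/2)^(19/8) ≈ 0.1928.
Single-dose peak C₀ = D/Vd = 2373/116 ≈ 20.457 μg/mL.
Steady-state trough Cmin,ss = C₀·f/(1−f) ≈ 20.457 × 0.1928/0.8072 ≈ 4.886 μg/mL.

4.9 μg/mL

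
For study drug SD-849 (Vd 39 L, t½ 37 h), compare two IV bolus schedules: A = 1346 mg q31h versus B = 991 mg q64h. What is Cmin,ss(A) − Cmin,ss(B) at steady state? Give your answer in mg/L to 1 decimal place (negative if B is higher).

32.9 mg/L

Regimen A: f = (1/2)^(31/37) ≈ 0.5595; Cmin,ss = (1346/39)·f/(1−f) ≈ 43.836 mg/L.
Regimen B: f = (1/2)^(64/37) ≈ 0.3015; Cmin,ss = (991/39)·f/(1−f) ≈ 10.968 mg/L.
Difference ≈ 43.836 − 10.968 ≈ 32.868 mg/L.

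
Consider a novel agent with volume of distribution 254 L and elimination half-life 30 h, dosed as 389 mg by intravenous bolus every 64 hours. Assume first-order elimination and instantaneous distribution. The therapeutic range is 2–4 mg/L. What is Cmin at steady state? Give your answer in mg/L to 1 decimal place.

Over one 64-h interval, 64/30 ≈ 2.1333 half-lives elapse, leaving f ≈ 0.2279 of each dose.
Single-dose peak C₀ = D/Vd = 389/254 ≈ 1.531 mg/L.
Steady-state trough Cmin,ss = C₀·f/(1−f) ≈ 1.531 × 0.2279/0.7721 ≈ 0.452 mg/L.
Trough 0.5 mg/L vs MEC 2 mg/L: subtherapeutic.

0.5 mg/L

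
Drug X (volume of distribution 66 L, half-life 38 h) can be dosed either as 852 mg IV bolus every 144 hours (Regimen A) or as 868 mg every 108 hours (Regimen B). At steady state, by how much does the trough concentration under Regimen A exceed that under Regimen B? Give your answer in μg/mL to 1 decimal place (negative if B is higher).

-1.1 μg/mL

Regimen A: f = (1/2)^(144/38) ≈ 0.0723; Cmin,ss = (852/66)·f/(1−f) ≈ 1.006 μg/mL.
Regimen B: f = (1/2)^(108/38) ≈ 0.1395; Cmin,ss = (868/66)·f/(1−f) ≈ 2.132 μg/mL.
Difference ≈ 1.006 − 2.132 ≈ -1.126 μg/mL.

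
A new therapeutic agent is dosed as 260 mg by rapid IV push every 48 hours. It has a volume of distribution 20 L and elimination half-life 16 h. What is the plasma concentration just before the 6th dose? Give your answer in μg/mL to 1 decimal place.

1.9 μg/mL

f = (1/2)^(τ/t½) = (1/2)^(48/16) ≈ 0.1250.
C₀ = D/Vd = 260/20 ≈ 13.000 μg/mL.
Before the 6th dose, 5 doses have been given. Superposition: Cmin = C₀·(f + f² + … + f^5).
≈ 13.000 × (0.1250 + 0.0156 + 0.0020 + 0.0002 + 0.0000) ≈ 13.000 × 0.1428 ≈ 1.856 μg/mL.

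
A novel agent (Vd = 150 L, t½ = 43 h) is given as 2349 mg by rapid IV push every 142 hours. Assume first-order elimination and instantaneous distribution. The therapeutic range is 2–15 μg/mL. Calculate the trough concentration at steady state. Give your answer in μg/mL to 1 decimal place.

1.8 μg/mL

τ/t½ = 142/43 ≈ 3.3023, so fraction remaining f = (1/2)^(142/43) ≈ 0.1014.
Single-dose peak C₀ = D/Vd = 2349/150 ≈ 15.660 μg/mL.
Steady-state trough Cmin,ss = C₀·f/(1−f) ≈ 15.660 × 0.1014/0.8986 ≈ 1.767 μg/mL.
Trough 1.8 μg/mL vs MEC 2 μg/mL: subtherapeutic.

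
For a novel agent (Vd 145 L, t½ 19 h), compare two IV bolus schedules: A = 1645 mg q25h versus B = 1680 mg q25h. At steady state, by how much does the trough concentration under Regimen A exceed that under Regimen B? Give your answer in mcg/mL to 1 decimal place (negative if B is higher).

-0.2 mcg/mL

Regimen A: f = (1/2)^(25/19) ≈ 0.4017; Cmin,ss = (1645/145)·f/(1−f) ≈ 7.617 mcg/mL.
Regimen B: f = (1/2)^(25/19) ≈ 0.4017; Cmin,ss = (1680/145)·f/(1−f) ≈ 7.779 mcg/mL.
Difference ≈ 7.617 − 7.779 ≈ -0.162 mcg/mL.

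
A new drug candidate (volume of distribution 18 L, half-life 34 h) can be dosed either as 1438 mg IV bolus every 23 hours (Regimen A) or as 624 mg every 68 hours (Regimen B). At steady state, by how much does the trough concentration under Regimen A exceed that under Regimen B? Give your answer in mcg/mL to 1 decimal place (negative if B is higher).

Regimen A: f = (1/2)^(23/34) ≈ 0.6257; Cmin,ss = (1438/18)·f/(1−f) ≈ 133.547 mcg/mL.
Regimen B: f = (1/2)^(68/34) ≈ 0.2500; Cmin,ss = (624/18)·f/(1−f) ≈ 11.556 mcg/mL.
Difference ≈ 133.547 − 11.556 ≈ 121.991 mcg/mL.

122.0 mcg/mL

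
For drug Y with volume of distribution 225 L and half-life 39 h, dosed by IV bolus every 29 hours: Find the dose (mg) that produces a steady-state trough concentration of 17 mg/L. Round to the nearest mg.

2579 mg

τ/t½ = 29/39 ≈ 0.74359, so f = (1/2)^(29/39) ≈ 0.597251.
Cmin,ss = (D/Vd)·f/(1−f), so D = Cmin,ss·Vd·(1−f)/f.
D = 17 × 225 × (1−f)/f ≈ 17 × 225 × 0.67434 ≈ 2579.35 mg.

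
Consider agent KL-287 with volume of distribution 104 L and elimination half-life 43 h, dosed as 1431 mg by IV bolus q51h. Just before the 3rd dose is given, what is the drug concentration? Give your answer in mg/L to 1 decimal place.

8.7 mg/L

f = (1/2)^(τ/t½) = (1/2)^(51/43) ≈ 0.4395.
C₀ = D/Vd = 1431/104 ≈ 13.760 mg/L.
Before the 3rd dose, 2 doses have been given. Superposition: Cmin = C₀·(f + f²).
≈ 13.760 × (0.4395 + 0.1932) ≈ 13.760 × 0.6327 ≈ 8.706 mg/L.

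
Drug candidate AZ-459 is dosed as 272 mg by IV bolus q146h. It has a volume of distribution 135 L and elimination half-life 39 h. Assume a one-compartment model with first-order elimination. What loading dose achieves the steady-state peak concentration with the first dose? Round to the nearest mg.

294 mg

f = (1/2)^(146/39) ≈ 0.074656; accumulation ratio R = 1/(1−f) ≈ 1.08068.
Loading dose to hit Cmax,ss on first dose: D_load = D_maint·R ≈ 272 × 1.08068 ≈ 293.94 mg.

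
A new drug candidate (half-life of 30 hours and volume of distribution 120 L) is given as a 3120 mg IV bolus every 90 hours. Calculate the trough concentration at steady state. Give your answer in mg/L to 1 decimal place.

3.7 mg/L

τ = 90 h = 3 half-lives, so f = (1/2)^3 = 0.125.
At steady state, R = 1/(1 − 0.125) = 8/7.
Single-dose peak C₀ = D/Vd = 3120/120 = 26 mg/L.
Steady-state peak Cmax,ss = C₀·R = 26 × 8/7 ≈ 29.714 mg/L.
Steady-state trough Cmin,ss = Cmax,ss·f ≈ 29.714 × 0.125 ≈ 3.714 mg/L.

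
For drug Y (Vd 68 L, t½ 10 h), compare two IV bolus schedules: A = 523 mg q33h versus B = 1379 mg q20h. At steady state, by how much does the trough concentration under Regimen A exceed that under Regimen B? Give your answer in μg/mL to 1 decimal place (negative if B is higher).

Regimen A: f = (1/2)^(33/10) ≈ 0.1015; Cmin,ss = (523/68)·f/(1−f) ≈ 0.869 μg/mL.
Regimen B: f = (1/2)^(20/10) ≈ 0.2500; Cmin,ss = (1379/68)·f/(1−f) ≈ 6.760 μg/mL.
Difference ≈ 0.869 − 6.760 ≈ -5.891 μg/mL.

-5.9 μg/mL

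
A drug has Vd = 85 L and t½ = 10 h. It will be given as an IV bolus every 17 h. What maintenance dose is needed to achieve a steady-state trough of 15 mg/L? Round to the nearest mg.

2867 mg

τ/t½ = 17/10 ≈ 1.7, so f = (1/2)^(17/10) ≈ 0.307786.
Cmin,ss = (D/Vd)·f/(1−f), so D = Cmin,ss·Vd·(1−f)/f.
D = 15 × 85 × (1−f)/f ≈ 15 × 85 × 2.24901 ≈ 2867.49 mg.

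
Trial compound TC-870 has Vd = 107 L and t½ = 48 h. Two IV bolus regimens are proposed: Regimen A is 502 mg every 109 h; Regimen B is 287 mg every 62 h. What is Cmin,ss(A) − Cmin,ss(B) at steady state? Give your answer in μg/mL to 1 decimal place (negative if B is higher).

-0.6 μg/mL

Regimen A: f = (1/2)^(109/48) ≈ 0.2072; Cmin,ss = (502/107)·f/(1−f) ≈ 1.226 μg/mL.
Regimen B: f = (1/2)^(62/48) ≈ 0.4085; Cmin,ss = (287/107)·f/(1−f) ≈ 1.852 μg/mL.
Difference ≈ 1.226 − 1.852 ≈ -0.626 μg/mL.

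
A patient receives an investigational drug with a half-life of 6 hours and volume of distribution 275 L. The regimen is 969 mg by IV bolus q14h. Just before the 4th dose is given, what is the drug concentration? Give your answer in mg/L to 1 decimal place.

f = (1/2)^(τ/t½) = (1/2)^(14/6) ≈ 0.1984.
C₀ = D/Vd = 969/275 ≈ 3.524 mg/L.
Before the 4th dose, 3 doses have been given. Superposition: Cmin = C₀·(f + f² + … + f^3).
≈ 3.524 × (0.1984 + 0.0394 + 0.0078) ≈ 3.524 × 0.2456 ≈ 0.865 mg/L.

0.9 mg/L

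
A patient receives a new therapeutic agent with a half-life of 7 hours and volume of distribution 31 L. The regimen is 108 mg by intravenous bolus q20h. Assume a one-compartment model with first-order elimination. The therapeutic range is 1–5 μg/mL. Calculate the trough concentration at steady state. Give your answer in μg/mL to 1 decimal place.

0.6 μg/mL

k = ln2/t½ = ln2/7 ≈ 0.099021 h⁻¹; fraction remaining f = e^(−kτ) = e^(−0.099021×20) ≈ 0.1380.
Accumulation ratio R = 1/(1 − f) ≈ 1/0.8620 ≈ 1.1601.
Single-dose peak C₀ = D/Vd = 108/31 ≈ 3.484 μg/mL.
Steady-state peak Cmax,ss = C₀·R ≈ 3.484 × 1.1601 ≈ 4.042 μg/mL.
One interval later, Cmin,ss = Cmax,ss·e^(−kτ) ≈ 4.042 × 0.1380 ≈ 0.558 μg/mL.
Trough 0.6 μg/mL vs MEC 1 μg/mL: subtherapeutic.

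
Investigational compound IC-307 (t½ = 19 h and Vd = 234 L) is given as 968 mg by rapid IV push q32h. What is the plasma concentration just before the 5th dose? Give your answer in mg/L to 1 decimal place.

f = (1/2)^(τ/t½) = (1/2)^(32/19) ≈ 0.3112.
C₀ = D/Vd = 968/234 ≈ 4.137 mg/L.
Before the 5th dose, 4 doses have been given. Superposition: Cmin = C₀·(f + f² + … + f^4).
≈ 4.137 × (0.3112 + 0.0968 + 0.0301 + 0.0094) ≈ 4.137 × 0.4475 ≈ 1.851 mg/L.

1.9 mg/L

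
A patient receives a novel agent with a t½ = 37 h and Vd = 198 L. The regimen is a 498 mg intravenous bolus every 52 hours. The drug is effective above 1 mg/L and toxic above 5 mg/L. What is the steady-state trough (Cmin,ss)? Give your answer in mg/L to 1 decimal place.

k = ln2/t½ = ln2/37 ≈ 0.018734 h⁻¹; fraction remaining f = e^(−kτ) = e^(−0.018734×52) ≈ 0.3775.
Accumulation ratio R = 1/(1 − f) ≈ 1/0.6225 ≈ 1.6064.
Each bolus raises the concentration by D/Vd = 498/198 ≈ 2.515 mg/L.
Cmax,ss = C₀/(1 − f) ≈ 2.515/0.6225 ≈ 4.040 mg/L.
One interval later, Cmin,ss = Cmax,ss·e^(−kτ) ≈ 4.040 × 0.3775 ≈ 1.525 mg/L.
Trough 1.5 mg/L vs MEC 1 mg/L: adequate.

1.5 mg/L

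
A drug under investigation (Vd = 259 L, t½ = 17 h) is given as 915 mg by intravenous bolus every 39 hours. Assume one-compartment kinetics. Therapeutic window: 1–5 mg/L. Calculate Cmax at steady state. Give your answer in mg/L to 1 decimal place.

4.4 mg/L

k = ln2/t½ = ln2/17 ≈ 0.040773 h⁻¹; fraction remaining f = e^(−kτ) = e^(−0.040773×39) ≈ 0.2039.
Accumulation ratio R = 1/(1 − f) ≈ 1/0.7961 ≈ 1.2561.
Single-dose peak C₀ = D/Vd = 915/259 ≈ 3.533 mg/L.
Cmax,ss = C₀/(1 − f) ≈ 3.533/0.7961 ≈ 4.438 mg/L.
Peak 4.4 mg/L vs MTC 5 mg/L: below toxic threshold.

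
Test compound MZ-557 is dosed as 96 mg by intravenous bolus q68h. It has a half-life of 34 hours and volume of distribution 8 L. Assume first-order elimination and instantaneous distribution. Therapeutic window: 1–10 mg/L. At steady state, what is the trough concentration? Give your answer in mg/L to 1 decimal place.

4.0 mg/L

τ = 68 h = 2 half-lives, so f = (1/2)^2 = 0.25.
At steady state, R = 1/(1 − 0.25) = 4/3.
Single-dose peak C₀ = D/Vd = 96/8 = 12 mg/L.
Steady-state peak Cmax,ss = C₀·R = 12 × 4/3 ≈ 16.000 mg/L.
Steady-state trough Cmin,ss = Cmax,ss·f ≈ 16.000 × 0.25 ≈ 4.000 mg/L.
Trough 4.0 mg/L vs MEC 1 mg/L: adequate.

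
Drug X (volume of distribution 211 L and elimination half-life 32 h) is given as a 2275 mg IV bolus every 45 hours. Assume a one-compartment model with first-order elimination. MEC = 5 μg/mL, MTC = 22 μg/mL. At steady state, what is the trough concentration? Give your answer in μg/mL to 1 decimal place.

6.5 μg/mL

Over one 45-h interval, 45/32 ≈ 1.4062 half-lives elapse, leaving f ≈ 0.3773 of each dose.
Single-dose peak C₀ = D/Vd = 2275/211 ≈ 10.782 μg/mL.
Steady-state trough Cmin,ss = C₀·f/(1−f) ≈ 10.782 × 0.3773/0.6227 ≈ 6.533 μg/mL.
Trough 6.5 μg/mL vs MEC 5 μg/mL: adequate.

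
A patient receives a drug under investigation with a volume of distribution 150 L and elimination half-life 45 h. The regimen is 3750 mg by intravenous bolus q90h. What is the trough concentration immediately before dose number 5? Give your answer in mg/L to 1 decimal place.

f = (1/2)^(τ/t½) = (1/2)^(90/45) ≈ 0.2500.
C₀ = D/Vd = 3750/150 ≈ 25.000 mg/L.
Before the 5th dose, 4 doses have been given. Superposition: Cmin = C₀·(f + f² + … + f^4).
≈ 25.000 × (0.2500 + 0.0625 + 0.0156 + 0.0039) ≈ 25.000 × 0.3320 ≈ 8.300 mg/L.

8.3 mg/L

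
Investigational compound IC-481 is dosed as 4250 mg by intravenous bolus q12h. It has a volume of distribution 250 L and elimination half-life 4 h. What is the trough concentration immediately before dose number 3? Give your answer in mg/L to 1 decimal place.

f = (1/2)^(τ/t½) = (1/2)^(12/4) ≈ 0.1250.
C₀ = D/Vd = 4250/250 ≈ 17.000 mg/L.
Before the 3rd dose, 2 doses have been given. Superposition: Cmin = C₀·(f + f²).
≈ 17.000 × (0.1250 + 0.0156) ≈ 17.000 × 0.1406 ≈ 2.390 mg/L.

2.4 mg/L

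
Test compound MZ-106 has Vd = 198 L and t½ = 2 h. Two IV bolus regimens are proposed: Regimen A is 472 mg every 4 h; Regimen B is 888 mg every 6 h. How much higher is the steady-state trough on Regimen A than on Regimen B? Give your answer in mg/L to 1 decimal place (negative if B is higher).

Regimen A: f = (1/2)^(4/2) ≈ 0.2500; Cmin,ss = (472/198)·f/(1−f) ≈ 0.795 mg/L.
Regimen B: f = (1/2)^(6/2) ≈ 0.1250; Cmin,ss = (888/198)·f/(1−f) ≈ 0.641 mg/L.
Difference ≈ 0.795 − 0.641 ≈ 0.154 mg/L.

0.2 mg/L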